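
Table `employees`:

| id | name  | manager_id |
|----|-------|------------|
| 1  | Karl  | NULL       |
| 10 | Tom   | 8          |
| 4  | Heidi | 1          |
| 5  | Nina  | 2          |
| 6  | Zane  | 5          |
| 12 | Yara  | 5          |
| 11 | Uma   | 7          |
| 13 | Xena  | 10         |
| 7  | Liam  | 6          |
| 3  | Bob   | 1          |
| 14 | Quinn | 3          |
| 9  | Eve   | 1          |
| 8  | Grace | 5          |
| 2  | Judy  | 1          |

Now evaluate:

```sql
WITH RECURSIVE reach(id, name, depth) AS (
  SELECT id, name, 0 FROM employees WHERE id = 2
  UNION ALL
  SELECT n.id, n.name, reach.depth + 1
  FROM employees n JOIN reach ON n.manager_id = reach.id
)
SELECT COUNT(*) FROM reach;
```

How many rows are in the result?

Base: id=2 (Judy) at depth 0.
Iteration 1: rows with manager_id in {2} -> Nina (id 5, depth 1).
Iteration 2: rows with manager_id in {5} -> Zane (id 6, depth 2), Grace (id 8, depth 2), Yara (id 12, depth 2).
Iteration 3: rows with manager_id in {6,8,12} -> Liam (id 7, depth 3), Tom (id 10, depth 3).
Iteration 4: rows with manager_id in {7,10} -> Uma (id 11, depth 4), Xena (id 13, depth 4).
Iteration 5: no rows with manager_id in {11,13}; recursion stops.
Total rows emitted: 9.

9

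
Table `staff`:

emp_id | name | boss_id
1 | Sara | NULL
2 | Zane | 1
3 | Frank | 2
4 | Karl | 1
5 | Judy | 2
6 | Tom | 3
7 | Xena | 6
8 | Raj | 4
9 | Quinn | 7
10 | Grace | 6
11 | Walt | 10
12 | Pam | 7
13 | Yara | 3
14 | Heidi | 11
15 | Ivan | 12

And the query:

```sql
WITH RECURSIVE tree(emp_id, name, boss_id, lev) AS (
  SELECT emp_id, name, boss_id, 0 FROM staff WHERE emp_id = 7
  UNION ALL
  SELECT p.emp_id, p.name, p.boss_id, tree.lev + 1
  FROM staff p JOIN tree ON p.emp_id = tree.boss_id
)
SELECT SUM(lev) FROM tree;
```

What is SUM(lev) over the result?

10

Base: emp_id=7 (Xena), boss_id=6, lev 0.
Iteration 1: join on emp_id=6 -> Tom (id 6, boss_id=3, lev 1).
Iteration 2: join on emp_id=3 -> Frank (id 3, boss_id=2, lev 2).
Iteration 3: join on emp_id=2 -> Zane (id 2, boss_id=1, lev 3).
Iteration 4: join on emp_id=1 -> Sara (id 1, boss_id=NULL, lev 4).
Iteration 5: boss_id is NULL; no match; recursion stops.
SUM(lev) = 0 + 1 + 2 + 3 + 4 = 10.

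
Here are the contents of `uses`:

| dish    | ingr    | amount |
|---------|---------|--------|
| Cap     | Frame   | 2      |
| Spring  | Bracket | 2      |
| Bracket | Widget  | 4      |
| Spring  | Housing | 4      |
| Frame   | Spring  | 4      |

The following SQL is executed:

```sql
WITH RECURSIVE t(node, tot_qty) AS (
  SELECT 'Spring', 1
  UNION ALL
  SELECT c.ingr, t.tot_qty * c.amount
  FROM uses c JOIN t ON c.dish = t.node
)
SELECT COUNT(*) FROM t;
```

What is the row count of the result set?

4

Base: (Spring, tot_qty=1).
Iteration 1: components of {Spring} -> Bracket = 1*2 = 2, Housing = 1*4 = 4.
Iteration 2: components of {Bracket,Housing} -> Widget = 2*4 = 8.
Iteration 3: no further components; recursion stops.
Total rows emitted: 4.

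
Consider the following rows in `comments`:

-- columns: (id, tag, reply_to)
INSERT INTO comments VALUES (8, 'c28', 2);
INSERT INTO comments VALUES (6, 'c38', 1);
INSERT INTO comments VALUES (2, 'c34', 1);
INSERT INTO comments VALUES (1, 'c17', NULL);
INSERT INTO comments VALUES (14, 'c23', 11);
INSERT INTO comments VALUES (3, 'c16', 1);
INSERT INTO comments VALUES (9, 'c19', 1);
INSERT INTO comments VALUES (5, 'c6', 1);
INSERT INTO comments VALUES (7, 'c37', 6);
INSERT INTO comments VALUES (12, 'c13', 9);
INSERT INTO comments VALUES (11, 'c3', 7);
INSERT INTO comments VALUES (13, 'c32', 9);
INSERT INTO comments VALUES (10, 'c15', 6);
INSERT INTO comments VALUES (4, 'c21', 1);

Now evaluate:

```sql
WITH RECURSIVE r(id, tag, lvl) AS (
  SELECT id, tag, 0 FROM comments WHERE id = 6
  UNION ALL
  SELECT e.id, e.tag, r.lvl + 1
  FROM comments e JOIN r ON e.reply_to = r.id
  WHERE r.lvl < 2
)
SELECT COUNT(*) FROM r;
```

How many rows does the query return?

Base: id=6 (c38) at lvl 0.
Iteration 1: rows with reply_to in {6} -> c37 (id 7, lvl 1), c15 (id 10, lvl 1).
Iteration 2: rows with reply_to in {7,10} -> c3 (id 11, lvl 2).
Iteration 3: lvl < 2 fails for all current rows; recursion stops.
Total rows emitted: 4.

4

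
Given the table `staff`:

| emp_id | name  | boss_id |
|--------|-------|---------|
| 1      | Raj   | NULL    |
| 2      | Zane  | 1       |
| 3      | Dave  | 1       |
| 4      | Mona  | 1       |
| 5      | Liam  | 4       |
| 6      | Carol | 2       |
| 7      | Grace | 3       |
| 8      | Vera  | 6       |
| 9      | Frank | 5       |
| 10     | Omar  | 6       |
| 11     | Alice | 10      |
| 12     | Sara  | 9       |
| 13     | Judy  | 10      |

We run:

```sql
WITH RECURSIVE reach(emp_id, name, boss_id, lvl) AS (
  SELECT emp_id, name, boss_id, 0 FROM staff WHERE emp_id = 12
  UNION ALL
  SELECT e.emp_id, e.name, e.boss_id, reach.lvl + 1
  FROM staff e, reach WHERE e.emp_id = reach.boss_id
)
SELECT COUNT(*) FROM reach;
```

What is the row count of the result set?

5

Base: emp_id=12 (Sara), boss_id=9, lvl 0.
Iteration 1: join on emp_id=9 -> Frank (id 9, boss_id=5, lvl 1).
Iteration 2: join on emp_id=5 -> Liam (id 5, boss_id=4, lvl 2).
Iteration 3: join on emp_id=4 -> Mona (id 4, boss_id=1, lvl 3).
Iteration 4: join on emp_id=1 -> Raj (id 1, boss_id=NULL, lvl 4).
Iteration 5: boss_id is NULL; no match; recursion stops.
Total rows emitted: 5.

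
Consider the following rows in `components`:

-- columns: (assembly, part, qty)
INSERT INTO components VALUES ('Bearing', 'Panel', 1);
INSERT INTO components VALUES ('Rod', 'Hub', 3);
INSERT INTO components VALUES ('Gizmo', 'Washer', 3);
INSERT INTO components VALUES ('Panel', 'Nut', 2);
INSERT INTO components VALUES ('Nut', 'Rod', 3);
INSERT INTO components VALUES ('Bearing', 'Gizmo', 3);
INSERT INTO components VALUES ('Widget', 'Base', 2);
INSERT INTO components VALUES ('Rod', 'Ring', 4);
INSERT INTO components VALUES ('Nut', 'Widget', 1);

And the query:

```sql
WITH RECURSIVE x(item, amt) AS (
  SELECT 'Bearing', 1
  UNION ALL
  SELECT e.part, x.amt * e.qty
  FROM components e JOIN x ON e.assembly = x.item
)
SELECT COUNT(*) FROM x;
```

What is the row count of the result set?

10

Base: (Bearing, amt=1).
Iteration 1: components of {Bearing} -> Gizmo = 1*3 = 3, Panel = 1*1 = 1.
Iteration 2: components of {Gizmo,Panel} -> Nut = 1*2 = 2, Washer = 3*3 = 9.
Iteration 3: components of {Nut,Washer} -> Rod = 2*3 = 6, Widget = 2*1 = 2.
Iteration 4: components of {Rod,Widget} -> Base = 2*2 = 4, Hub = 6*3 = 18, Ring = 6*4 = 24.
Iteration 5: no further components; recursion stops.
Total rows emitted: 10.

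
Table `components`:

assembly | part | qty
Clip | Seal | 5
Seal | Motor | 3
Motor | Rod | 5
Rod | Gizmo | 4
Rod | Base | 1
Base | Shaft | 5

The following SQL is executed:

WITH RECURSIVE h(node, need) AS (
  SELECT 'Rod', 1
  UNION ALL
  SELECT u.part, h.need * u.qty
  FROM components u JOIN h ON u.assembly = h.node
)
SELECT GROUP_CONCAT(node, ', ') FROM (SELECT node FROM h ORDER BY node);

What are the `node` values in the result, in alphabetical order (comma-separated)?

Base, Gizmo, Rod, Shaft

Base: (Rod, need=1).
Iteration 1: components of {Rod} -> Base = 1*1 = 1, Gizmo = 1*4 = 4.
Iteration 2: components of {Base,Gizmo} -> Shaft = 1*5 = 5.
Iteration 3: no further components; recursion stops.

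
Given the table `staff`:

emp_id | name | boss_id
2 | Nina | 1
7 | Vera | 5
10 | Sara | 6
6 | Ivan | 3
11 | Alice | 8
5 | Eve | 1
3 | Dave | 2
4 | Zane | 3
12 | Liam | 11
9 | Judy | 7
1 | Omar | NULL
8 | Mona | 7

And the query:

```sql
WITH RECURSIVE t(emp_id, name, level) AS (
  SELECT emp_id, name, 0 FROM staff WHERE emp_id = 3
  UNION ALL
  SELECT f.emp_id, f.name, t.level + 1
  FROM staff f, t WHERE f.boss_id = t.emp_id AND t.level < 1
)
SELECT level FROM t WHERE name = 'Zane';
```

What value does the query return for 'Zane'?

Base: emp_id=3 (Dave) at level 0.
Iteration 1: rows with boss_id in {3} -> Zane (id 4, level 1), Ivan (id 6, level 1).
Iteration 2: level < 1 fails for all current rows; recursion stops.

1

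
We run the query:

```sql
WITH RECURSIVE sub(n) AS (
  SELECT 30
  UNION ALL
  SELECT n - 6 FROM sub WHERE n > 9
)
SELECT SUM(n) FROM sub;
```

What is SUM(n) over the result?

Base: n=30.
Iteration 1: 30 > 9 holds -> n = 30 - 6 = 24.
Iteration 2: 24 > 9 holds -> n = 24 - 6 = 18.
Iteration 3: 18 > 9 holds -> n = 18 - 6 = 12.
Iteration 4: 12 > 9 holds -> n = 12 - 6 = 6.
Iteration 5: 6 > 9 fails; recursion stops.
SUM(n) = 30 + 24 + 18 + 12 + 6 = 90.

90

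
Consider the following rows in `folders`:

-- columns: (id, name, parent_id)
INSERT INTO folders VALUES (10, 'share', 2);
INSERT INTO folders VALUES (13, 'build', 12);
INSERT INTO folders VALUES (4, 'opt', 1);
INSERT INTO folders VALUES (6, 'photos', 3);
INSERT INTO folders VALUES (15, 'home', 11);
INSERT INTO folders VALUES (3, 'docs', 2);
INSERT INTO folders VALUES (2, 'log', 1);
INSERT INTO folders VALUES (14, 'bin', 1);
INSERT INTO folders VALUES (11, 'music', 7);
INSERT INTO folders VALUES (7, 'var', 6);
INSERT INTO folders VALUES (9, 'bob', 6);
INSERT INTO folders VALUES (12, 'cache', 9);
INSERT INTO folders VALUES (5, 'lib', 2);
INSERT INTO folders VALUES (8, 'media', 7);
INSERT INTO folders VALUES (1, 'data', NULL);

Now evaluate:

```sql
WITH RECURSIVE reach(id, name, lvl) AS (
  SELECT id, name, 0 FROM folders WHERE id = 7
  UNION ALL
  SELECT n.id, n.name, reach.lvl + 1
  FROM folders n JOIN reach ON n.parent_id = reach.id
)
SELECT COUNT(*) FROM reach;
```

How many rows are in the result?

4

Base: id=7 (var) at lvl 0.
Iteration 1: rows with parent_id in {7} -> media (id 8, lvl 1), music (id 11, lvl 1).
Iteration 2: rows with parent_id in {8,11} -> home (id 15, lvl 2).
Iteration 3: no rows with parent_id in {15}; recursion stops.
Total rows emitted: 4.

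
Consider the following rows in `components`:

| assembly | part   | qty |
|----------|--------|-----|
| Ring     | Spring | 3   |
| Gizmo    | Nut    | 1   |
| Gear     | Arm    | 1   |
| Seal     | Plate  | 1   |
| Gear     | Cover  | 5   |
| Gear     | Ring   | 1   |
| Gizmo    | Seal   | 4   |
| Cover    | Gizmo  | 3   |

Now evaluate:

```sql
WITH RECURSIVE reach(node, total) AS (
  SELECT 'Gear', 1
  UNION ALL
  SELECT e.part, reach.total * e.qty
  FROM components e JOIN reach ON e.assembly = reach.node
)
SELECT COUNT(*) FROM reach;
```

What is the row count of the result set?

Base: (Gear, total=1).
Iteration 1: components of {Gear} -> Arm = 1*1 = 1, Cover = 1*5 = 5, Ring = 1*1 = 1.
Iteration 2: components of {Arm,Cover,Ring} -> Gizmo = 5*3 = 15, Spring = 1*3 = 3.
Iteration 3: components of {Gizmo,Spring} -> Nut = 15*1 = 15, Seal = 15*4 = 60.
Iteration 4: components of {Nut,Seal} -> Plate = 60*1 = 60.
Iteration 5: no further components; recursion stops.
Total rows emitted: 9.

9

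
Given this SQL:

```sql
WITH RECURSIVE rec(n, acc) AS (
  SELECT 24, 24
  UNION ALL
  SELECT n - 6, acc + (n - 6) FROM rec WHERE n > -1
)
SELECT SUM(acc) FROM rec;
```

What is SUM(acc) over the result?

294

Base: n=24, acc=24.
Iteration 1: 24 > -1 holds -> n = 24 - 6 = 18, acc = 24 + 18 = 42.
Iteration 2: 18 > -1 holds -> n = 18 - 6 = 12, acc = 42 + 12 = 54.
Iteration 3: 12 > -1 holds -> n = 12 - 6 = 6, acc = 54 + 6 = 60.
Iteration 4: 6 > -1 holds -> n = 6 - 6 = 0, acc = 60 + 0 = 60.
Iteration 5: 0 > -1 holds -> n = 0 - 6 = -6, acc = 60 + -6 = 54.
Iteration 6: -6 > -1 fails; recursion stops.
SUM(acc) = 24 + 42 + 54 + 60 + 60 + 54 = 294.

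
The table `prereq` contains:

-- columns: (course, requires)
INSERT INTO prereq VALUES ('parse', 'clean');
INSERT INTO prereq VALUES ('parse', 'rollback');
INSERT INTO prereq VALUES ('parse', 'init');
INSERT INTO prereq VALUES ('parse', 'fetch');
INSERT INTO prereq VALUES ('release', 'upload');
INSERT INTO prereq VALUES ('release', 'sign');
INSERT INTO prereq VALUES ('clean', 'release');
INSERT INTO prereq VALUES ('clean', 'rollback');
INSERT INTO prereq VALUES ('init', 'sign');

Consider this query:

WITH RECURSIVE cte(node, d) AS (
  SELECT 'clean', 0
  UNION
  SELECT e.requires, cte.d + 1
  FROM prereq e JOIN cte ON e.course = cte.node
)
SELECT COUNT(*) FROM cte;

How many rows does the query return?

Base: (clean, d=0).
Iteration 1: edges from {clean} -> (release, d=1), (rollback, d=1).
Iteration 2: edges from {release,rollback} -> (sign, d=2), (upload, d=2).
Iteration 3: no outgoing edges from {sign,upload}; recursion stops.
Total rows emitted: 5.

5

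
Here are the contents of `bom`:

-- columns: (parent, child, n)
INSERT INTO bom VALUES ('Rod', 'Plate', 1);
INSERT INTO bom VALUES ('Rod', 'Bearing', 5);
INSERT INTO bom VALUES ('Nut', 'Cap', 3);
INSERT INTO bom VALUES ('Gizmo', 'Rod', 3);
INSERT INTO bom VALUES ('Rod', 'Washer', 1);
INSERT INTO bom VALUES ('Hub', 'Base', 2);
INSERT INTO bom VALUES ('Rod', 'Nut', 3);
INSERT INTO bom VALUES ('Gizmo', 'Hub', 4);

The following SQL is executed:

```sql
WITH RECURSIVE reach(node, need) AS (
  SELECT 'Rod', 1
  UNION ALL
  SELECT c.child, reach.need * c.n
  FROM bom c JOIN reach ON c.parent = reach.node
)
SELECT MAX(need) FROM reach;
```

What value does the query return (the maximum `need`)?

9

Base: (Rod, need=1).
Iteration 1: components of {Rod} -> Bearing = 1*5 = 5, Nut = 1*3 = 3, Plate = 1*1 = 1, Washer = 1*1 = 1.
Iteration 2: components of {Bearing,Nut,Plate,Washer} -> Cap = 3*3 = 9.
Iteration 3: no further components; recursion stops.
need values: 1, 1, 3, 1, 5, 9; the maximum is 9.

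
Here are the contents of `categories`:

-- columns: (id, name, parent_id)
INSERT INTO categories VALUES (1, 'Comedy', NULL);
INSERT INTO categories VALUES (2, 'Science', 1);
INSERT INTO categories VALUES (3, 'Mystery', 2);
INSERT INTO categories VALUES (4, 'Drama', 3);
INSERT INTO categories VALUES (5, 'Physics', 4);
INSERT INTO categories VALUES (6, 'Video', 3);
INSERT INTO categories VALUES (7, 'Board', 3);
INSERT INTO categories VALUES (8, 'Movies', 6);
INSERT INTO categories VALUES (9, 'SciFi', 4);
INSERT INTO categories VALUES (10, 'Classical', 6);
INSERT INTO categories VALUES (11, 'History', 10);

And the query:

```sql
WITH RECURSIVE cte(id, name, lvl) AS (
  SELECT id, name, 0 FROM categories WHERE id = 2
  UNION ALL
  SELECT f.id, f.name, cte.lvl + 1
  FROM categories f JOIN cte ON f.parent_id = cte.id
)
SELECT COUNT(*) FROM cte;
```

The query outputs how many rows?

10

Base: id=2 (Science) at lvl 0.
Iteration 1: rows with parent_id in {2} -> Mystery (id 3, lvl 1).
Iteration 2: rows with parent_id in {3} -> Drama (id 4, lvl 2), Video (id 6, lvl 2), Board (id 7, lvl 2).
Iteration 3: rows with parent_id in {4,6,7} -> Physics (id 5, lvl 3), Movies (id 8, lvl 3), SciFi (id 9, lvl 3), Classical (id 10, lvl 3).
Iteration 4: rows with parent_id in {5,8,9,10} -> History (id 11, lvl 4).
Iteration 5: no rows with parent_id in {11}; recursion stops.
Total rows emitted: 10.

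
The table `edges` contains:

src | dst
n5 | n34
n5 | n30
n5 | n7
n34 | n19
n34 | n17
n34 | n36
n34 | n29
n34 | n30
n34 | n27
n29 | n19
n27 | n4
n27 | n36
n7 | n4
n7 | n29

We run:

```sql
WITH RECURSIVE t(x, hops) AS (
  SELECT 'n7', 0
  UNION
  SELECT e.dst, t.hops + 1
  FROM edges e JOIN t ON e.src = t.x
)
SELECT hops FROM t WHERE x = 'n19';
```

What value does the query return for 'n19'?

Base: (n7, hops=0).
Iteration 1: edges from {n7} -> (n29, hops=1), (n4, hops=1).
Iteration 2: edges from {n29,n4} -> (n19, hops=2).
Iteration 3: no outgoing edges from {n19}; recursion stops.

2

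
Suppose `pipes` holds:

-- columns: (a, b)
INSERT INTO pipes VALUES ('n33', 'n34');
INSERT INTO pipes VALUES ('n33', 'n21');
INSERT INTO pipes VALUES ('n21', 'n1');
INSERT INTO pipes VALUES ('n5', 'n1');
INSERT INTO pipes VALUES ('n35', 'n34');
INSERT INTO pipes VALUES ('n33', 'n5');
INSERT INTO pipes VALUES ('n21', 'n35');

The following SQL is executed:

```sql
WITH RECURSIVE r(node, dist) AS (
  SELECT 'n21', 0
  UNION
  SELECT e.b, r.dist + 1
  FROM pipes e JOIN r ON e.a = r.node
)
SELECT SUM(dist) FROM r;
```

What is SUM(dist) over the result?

Base: (n21, dist=0).
Iteration 1: edges from {n21} -> (n1, dist=1), (n35, dist=1).
Iteration 2: edges from {n1,n35} -> (n34, dist=2).
Iteration 3: no outgoing edges from {n34}; recursion stops.
SUM(dist) = 0 + 1 + 1 + 2 = 4.

4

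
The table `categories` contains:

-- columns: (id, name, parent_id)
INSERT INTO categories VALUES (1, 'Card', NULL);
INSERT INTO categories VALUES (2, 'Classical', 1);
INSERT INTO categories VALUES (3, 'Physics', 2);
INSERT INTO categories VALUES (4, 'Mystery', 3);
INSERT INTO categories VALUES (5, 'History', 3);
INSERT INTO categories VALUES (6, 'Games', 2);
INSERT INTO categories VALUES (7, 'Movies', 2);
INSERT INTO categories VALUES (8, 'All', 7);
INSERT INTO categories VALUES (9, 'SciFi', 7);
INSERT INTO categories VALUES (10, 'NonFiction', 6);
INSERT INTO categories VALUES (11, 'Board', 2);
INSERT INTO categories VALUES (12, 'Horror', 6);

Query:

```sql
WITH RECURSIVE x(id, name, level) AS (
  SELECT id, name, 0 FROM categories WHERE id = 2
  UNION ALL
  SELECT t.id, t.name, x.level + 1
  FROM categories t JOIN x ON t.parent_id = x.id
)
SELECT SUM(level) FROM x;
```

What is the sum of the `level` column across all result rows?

Base: id=2 (Classical) at level 0.
Iteration 1: rows with parent_id in {2} -> Physics (id 3, level 1), Games (id 6, level 1), Movies (id 7, level 1), Board (id 11, level 1).
Iteration 2: rows with parent_id in {3,6,7,11} -> Mystery (id 4, level 2), History (id 5, level 2), All (id 8, level 2), SciFi (id 9, level 2), NonFiction (id 10, level 2), Horror (id 12, level 2).
Iteration 3: no rows with parent_id in {4,5,8,9,10,12}; recursion stops.
SUM(level) = 0 + 1 + 1 + 1 + 1 + 2 + 2 + 2 + 2 + 2 + 2 = 16.

16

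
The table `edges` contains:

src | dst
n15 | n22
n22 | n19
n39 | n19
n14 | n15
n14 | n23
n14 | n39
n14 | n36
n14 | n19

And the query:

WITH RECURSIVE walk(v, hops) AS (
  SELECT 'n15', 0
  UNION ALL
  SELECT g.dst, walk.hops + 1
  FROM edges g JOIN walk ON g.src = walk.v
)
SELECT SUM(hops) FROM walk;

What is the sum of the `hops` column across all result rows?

3

Base: (n15, hops=0).
Iteration 1: edges from {n15} -> (n22, hops=1).
Iteration 2: edges from {n22} -> (n19, hops=2).
Iteration 3: no outgoing edges from {n19}; recursion stops.
SUM(hops) = 0 + 1 + 2 = 3.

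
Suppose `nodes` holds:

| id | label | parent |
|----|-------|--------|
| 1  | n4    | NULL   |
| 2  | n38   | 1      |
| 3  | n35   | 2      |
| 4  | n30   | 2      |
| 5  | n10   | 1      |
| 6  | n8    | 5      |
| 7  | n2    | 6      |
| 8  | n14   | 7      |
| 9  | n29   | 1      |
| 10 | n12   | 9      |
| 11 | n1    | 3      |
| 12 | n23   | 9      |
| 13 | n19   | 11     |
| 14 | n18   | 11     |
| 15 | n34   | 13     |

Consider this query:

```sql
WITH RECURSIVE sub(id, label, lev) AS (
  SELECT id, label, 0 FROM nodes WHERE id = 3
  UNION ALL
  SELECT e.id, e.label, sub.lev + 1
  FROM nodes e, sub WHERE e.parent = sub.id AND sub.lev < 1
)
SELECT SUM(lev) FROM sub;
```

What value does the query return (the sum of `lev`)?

Base: id=3 (n35) at lev 0.
Iteration 1: rows with parent in {3} -> n1 (id 11, lev 1).
Iteration 2: lev < 1 fails for all current rows; recursion stops.
SUM(lev) = 0 + 1 = 1.

1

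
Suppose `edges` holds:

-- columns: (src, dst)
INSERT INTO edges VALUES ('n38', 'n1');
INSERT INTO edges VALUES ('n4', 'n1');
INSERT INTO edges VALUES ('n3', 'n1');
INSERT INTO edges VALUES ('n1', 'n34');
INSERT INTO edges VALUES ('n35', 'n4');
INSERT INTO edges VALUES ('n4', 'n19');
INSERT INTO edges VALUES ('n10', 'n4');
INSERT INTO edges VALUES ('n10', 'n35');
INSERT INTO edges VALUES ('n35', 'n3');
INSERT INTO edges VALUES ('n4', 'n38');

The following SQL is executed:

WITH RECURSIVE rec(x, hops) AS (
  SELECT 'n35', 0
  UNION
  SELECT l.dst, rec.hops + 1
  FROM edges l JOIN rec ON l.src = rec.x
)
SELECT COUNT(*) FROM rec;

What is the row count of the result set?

9

Base: (n35, hops=0).
Iteration 1: edges from {n35} -> (n3, hops=1), (n4, hops=1).
Iteration 2: edges from {n3,n4} -> (n1, hops=2), (n19, hops=2), (n38, hops=2). [UNION drops 1 duplicate row(s)]
Iteration 3: edges from {n1,n19,n38} -> (n1, hops=3), (n34, hops=3).
Iteration 4: edges from {n1,n34} -> (n34, hops=4).
Iteration 5: no outgoing edges from {n34}; recursion stops.
Total rows emitted: 9.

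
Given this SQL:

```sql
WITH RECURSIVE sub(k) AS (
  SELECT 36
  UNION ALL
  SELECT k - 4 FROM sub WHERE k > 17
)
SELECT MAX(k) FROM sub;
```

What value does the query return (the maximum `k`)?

36

Base: k=36.
Iteration 1: 36 > 17 holds -> k = 36 - 4 = 32.
Iteration 2: 32 > 17 holds -> k = 32 - 4 = 28.
Iteration 3: 28 > 17 holds -> k = 28 - 4 = 24.
Iteration 4: 24 > 17 holds -> k = 24 - 4 = 20.
Iteration 5: 20 > 17 holds -> k = 20 - 4 = 16.
Iteration 6: 16 > 17 fails; recursion stops.
k values: 36, 32, 28, 24, 20, 16; the maximum is 36.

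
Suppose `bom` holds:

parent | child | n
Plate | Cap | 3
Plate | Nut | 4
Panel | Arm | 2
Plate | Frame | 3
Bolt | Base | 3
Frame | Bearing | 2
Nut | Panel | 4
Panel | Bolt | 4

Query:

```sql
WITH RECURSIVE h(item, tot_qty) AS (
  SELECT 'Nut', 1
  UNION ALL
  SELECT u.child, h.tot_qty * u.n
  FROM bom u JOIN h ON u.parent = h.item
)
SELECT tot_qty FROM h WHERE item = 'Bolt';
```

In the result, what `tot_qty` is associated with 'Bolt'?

16

Base: (Nut, tot_qty=1).
Iteration 1: components of {Nut} -> Panel = 1*4 = 4.
Iteration 2: components of {Panel} -> Arm = 4*2 = 8, Bolt = 4*4 = 16.
Iteration 3: components of {Arm,Bolt} -> Base = 16*3 = 48.
Iteration 4: no further components; recursion stops.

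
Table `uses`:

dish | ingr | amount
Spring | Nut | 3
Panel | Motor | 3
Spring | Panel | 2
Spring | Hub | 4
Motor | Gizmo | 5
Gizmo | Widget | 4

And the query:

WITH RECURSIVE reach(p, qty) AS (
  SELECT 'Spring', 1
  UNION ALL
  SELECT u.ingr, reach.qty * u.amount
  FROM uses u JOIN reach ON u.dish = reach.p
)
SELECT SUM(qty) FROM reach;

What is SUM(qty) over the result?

Base: (Spring, qty=1).
Iteration 1: components of {Spring} -> Hub = 1*4 = 4, Nut = 1*3 = 3, Panel = 1*2 = 2.
Iteration 2: components of {Hub,Nut,Panel} -> Motor = 2*3 = 6.
Iteration 3: components of {Motor} -> Gizmo = 6*5 = 30.
Iteration 4: components of {Gizmo} -> Widget = 30*4 = 120.
Iteration 5: no further components; recursion stops.
SUM(qty) = 1 + 2 + 3 + 4 + 6 + 30 + 120 = 166.

166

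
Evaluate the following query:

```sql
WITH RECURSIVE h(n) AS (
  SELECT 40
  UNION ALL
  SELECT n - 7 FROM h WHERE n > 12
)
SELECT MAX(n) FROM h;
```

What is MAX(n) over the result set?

Base: n=40.
Iteration 1: 40 > 12 holds -> n = 40 - 7 = 33.
Iteration 2: 33 > 12 holds -> n = 33 - 7 = 26.
Iteration 3: 26 > 12 holds -> n = 26 - 7 = 19.
Iteration 4: 19 > 12 holds -> n = 19 - 7 = 12.
Iteration 5: 12 > 12 fails; recursion stops.
n values: 40, 33, 26, 19, 12; the maximum is 40.

40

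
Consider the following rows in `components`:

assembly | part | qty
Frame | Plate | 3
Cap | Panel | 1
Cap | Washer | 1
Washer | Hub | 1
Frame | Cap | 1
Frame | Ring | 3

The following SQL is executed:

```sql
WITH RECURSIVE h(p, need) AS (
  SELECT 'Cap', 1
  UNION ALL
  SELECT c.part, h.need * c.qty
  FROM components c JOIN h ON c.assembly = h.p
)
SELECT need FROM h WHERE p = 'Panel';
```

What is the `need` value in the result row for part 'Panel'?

Base: (Cap, need=1).
Iteration 1: components of {Cap} -> Panel = 1*1 = 1, Washer = 1*1 = 1.
Iteration 2: components of {Panel,Washer} -> Hub = 1*1 = 1.
Iteration 3: no further components; recursion stops.

1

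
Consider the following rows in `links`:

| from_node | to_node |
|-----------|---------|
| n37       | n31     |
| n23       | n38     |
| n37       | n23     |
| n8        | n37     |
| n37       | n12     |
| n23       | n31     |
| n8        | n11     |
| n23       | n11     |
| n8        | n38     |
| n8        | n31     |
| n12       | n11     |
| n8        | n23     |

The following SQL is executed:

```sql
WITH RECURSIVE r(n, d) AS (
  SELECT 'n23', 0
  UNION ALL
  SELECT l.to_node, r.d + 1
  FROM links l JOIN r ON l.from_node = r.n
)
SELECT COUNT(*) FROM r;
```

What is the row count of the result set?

4

Base: (n23, d=0).
Iteration 1: edges from {n23} -> (n11, d=1), (n31, d=1), (n38, d=1).
Iteration 2: no outgoing edges from {n11,n31,n38}; recursion stops.
Total rows emitted: 4.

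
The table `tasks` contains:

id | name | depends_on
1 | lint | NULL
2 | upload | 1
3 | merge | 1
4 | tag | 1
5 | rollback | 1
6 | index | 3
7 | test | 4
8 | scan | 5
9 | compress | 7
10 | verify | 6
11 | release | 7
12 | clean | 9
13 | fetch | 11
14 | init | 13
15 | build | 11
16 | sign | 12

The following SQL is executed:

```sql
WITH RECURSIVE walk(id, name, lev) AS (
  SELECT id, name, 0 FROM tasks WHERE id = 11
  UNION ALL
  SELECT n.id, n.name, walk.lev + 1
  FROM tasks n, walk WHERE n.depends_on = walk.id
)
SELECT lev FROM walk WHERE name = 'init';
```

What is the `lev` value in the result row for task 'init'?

2

Base: id=11 (release) at lev 0.
Iteration 1: rows with depends_on in {11} -> fetch (id 13, lev 1), build (id 15, lev 1).
Iteration 2: rows with depends_on in {13,15} -> init (id 14, lev 2).
Iteration 3: no rows with depends_on in {14}; recursion stops.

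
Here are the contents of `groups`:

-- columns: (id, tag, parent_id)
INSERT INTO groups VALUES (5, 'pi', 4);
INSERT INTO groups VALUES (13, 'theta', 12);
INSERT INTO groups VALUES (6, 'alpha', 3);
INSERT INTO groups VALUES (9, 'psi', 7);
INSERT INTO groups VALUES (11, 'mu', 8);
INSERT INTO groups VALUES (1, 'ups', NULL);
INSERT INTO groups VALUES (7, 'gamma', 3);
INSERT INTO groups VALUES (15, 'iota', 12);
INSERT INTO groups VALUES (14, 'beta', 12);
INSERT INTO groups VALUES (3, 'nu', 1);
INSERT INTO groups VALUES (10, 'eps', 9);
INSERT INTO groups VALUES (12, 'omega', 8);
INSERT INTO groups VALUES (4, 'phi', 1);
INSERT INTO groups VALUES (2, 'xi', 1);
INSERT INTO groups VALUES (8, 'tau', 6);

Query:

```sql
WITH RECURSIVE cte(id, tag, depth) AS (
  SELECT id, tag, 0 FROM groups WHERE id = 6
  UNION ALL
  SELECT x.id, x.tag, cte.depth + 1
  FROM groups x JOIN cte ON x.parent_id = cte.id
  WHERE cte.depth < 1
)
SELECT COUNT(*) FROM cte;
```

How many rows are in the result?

Base: id=6 (alpha) at depth 0.
Iteration 1: rows with parent_id in {6} -> tau (id 8, depth 1).
Iteration 2: depth < 1 fails for all current rows; recursion stops.
Total rows emitted: 2.

2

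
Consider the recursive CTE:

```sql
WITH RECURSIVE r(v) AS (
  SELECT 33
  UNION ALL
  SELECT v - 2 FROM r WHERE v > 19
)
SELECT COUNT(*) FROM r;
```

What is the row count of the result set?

Base: v=33.
Iteration 1: 33 > 19 holds -> v = 33 - 2 = 31.
Iteration 2: 31 > 19 holds -> v = 31 - 2 = 29.
Iteration 3: 29 > 19 holds -> v = 29 - 2 = 27.
Iteration 4: 27 > 19 holds -> v = 27 - 2 = 25.
Iteration 5: 25 > 19 holds -> v = 25 - 2 = 23.
Iteration 6: 23 > 19 holds -> v = 23 - 2 = 21.
Iteration 7: 21 > 19 holds -> v = 21 - 2 = 19.
Iteration 8: 19 > 19 fails; recursion stops.
Total rows emitted: 8.

8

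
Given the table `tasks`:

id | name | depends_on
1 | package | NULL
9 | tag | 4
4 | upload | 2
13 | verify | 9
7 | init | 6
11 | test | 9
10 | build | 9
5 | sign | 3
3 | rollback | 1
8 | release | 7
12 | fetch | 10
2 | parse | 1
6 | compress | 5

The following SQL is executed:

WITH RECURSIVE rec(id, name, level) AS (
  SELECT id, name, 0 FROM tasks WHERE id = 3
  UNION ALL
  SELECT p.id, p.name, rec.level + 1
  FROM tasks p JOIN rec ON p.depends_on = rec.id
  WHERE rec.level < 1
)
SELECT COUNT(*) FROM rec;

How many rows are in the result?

Base: id=3 (rollback) at level 0.
Iteration 1: rows with depends_on in {3} -> sign (id 5, level 1).
Iteration 2: level < 1 fails for all current rows; recursion stops.
Total rows emitted: 2.

2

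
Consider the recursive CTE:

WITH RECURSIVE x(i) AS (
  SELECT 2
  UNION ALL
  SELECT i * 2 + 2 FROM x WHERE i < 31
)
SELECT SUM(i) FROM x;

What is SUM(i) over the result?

Base: i=2.
Iteration 1: 2 < 31 holds -> i = 2 * 2 + 2 = 6.
Iteration 2: 6 < 31 holds -> i = 6 * 2 + 2 = 14.
Iteration 3: 14 < 31 holds -> i = 14 * 2 + 2 = 30.
Iteration 4: 30 < 31 holds -> i = 30 * 2 + 2 = 62.
Iteration 5: 62 < 31 fails; recursion stops.
SUM(i) = 2 + 6 + 14 + 30 + 62 = 114.

114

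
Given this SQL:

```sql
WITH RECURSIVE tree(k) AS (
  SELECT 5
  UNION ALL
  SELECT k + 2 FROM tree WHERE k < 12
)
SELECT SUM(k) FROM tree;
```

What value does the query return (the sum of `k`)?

45

Base: k=5.
Iteration 1: 5 < 12 holds -> k = 5 + 2 = 7.
Iteration 2: 7 < 12 holds -> k = 7 + 2 = 9.
Iteration 3: 9 < 12 holds -> k = 9 + 2 = 11.
Iteration 4: 11 < 12 holds -> k = 11 + 2 = 13.
Iteration 5: 13 < 12 fails; recursion stops.
SUM(k) = 5 + 7 + 9 + 11 + 13 = 45.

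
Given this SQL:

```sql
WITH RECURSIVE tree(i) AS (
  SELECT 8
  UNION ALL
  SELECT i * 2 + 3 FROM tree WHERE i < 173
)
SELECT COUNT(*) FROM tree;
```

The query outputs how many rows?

Base: i=8.
Iteration 1: 8 < 173 holds -> i = 8 * 2 + 3 = 19.
Iteration 2: 19 < 173 holds -> i = 19 * 2 + 3 = 41.
Iteration 3: 41 < 173 holds -> i = 41 * 2 + 3 = 85.
Iteration 4: 85 < 173 holds -> i = 85 * 2 + 3 = 173.
Iteration 5: 173 < 173 fails; recursion stops.
Total rows emitted: 5.

5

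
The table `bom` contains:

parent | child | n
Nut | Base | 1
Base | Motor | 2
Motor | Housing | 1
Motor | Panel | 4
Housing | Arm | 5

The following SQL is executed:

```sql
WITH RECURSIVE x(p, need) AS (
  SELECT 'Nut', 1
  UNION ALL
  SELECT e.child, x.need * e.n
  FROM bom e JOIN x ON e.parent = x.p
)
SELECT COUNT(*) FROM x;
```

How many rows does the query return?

6

Base: (Nut, need=1).
Iteration 1: components of {Nut} -> Base = 1*1 = 1.
Iteration 2: components of {Base} -> Motor = 1*2 = 2.
Iteration 3: components of {Motor} -> Housing = 2*1 = 2, Panel = 2*4 = 8.
Iteration 4: components of {Housing,Panel} -> Arm = 2*5 = 10.
Iteration 5: no further components; recursion stops.
Total rows emitted: 6.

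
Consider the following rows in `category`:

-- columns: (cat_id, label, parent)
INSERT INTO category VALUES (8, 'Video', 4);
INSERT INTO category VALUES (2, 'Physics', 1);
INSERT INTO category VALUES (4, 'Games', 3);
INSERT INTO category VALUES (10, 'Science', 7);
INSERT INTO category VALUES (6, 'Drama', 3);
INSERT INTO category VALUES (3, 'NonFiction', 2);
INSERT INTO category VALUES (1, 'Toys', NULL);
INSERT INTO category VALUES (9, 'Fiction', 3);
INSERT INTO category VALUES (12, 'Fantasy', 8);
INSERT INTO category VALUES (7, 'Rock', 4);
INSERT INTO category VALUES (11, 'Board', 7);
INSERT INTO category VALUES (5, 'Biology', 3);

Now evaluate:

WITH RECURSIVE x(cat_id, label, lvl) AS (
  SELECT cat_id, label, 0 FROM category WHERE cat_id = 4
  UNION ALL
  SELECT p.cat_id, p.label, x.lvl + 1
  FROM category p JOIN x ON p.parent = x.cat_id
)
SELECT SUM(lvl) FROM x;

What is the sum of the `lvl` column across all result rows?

Base: cat_id=4 (Games) at lvl 0.
Iteration 1: rows with parent in {4} -> Rock (id 7, lvl 1), Video (id 8, lvl 1).
Iteration 2: rows with parent in {7,8} -> Science (id 10, lvl 2), Board (id 11, lvl 2), Fantasy (id 12, lvl 2).
Iteration 3: no rows with parent in {10,11,12}; recursion stops.
SUM(lvl) = 0 + 1 + 1 + 2 + 2 + 2 = 8.

8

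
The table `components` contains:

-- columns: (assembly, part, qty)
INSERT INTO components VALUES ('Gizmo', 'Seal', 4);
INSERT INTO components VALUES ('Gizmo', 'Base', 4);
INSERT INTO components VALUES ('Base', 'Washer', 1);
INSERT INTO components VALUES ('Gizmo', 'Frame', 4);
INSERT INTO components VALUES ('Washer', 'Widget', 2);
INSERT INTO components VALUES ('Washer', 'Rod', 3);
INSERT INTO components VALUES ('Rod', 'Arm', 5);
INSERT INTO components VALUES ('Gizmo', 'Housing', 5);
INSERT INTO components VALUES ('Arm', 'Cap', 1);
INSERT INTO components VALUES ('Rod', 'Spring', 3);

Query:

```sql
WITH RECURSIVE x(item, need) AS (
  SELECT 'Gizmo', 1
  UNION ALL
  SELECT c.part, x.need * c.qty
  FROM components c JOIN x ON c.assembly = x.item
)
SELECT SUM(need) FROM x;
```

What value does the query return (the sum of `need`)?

198

Base: (Gizmo, need=1).
Iteration 1: components of {Gizmo} -> Base = 1*4 = 4, Frame = 1*4 = 4, Housing = 1*5 = 5, Seal = 1*4 = 4.
Iteration 2: components of {Base,Frame,Housing,Seal} -> Washer = 4*1 = 4.
Iteration 3: components of {Washer} -> Rod = 4*3 = 12, Widget = 4*2 = 8.
Iteration 4: components of {Rod,Widget} -> Arm = 12*5 = 60, Spring = 12*3 = 36.
Iteration 5: components of {Arm,Spring} -> Cap = 60*1 = 60.
Iteration 6: no further components; recursion stops.
SUM(need) = 1 + 4 + 4 + 4 + 5 + 4 + 8 + 12 + 60 + 36 + 60 = 198.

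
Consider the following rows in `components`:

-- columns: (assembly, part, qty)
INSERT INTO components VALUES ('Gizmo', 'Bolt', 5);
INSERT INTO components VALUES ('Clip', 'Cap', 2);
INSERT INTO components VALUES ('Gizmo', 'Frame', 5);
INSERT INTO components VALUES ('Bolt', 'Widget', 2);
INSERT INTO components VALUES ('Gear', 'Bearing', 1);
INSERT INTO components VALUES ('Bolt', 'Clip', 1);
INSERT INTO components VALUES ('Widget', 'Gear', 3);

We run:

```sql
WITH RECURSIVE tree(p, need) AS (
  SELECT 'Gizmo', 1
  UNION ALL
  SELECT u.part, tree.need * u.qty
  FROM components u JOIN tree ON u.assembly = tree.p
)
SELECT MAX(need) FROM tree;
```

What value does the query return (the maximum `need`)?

30

Base: (Gizmo, need=1).
Iteration 1: components of {Gizmo} -> Bolt = 1*5 = 5, Frame = 1*5 = 5.
Iteration 2: components of {Bolt,Frame} -> Clip = 5*1 = 5, Widget = 5*2 = 10.
Iteration 3: components of {Clip,Widget} -> Cap = 5*2 = 10, Gear = 10*3 = 30.
Iteration 4: components of {Cap,Gear} -> Bearing = 30*1 = 30.
Iteration 5: no further components; recursion stops.
need values: 1, 5, 5, 5, 10, 10, 30, 30; the maximum is 30.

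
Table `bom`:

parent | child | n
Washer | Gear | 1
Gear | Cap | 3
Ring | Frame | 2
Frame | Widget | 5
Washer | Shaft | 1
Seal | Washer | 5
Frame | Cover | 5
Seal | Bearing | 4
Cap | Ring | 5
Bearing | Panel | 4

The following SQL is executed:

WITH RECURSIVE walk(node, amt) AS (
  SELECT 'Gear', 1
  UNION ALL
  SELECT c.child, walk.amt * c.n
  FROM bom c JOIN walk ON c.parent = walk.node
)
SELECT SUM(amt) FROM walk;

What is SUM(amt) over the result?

Base: (Gear, amt=1).
Iteration 1: components of {Gear} -> Cap = 1*3 = 3.
Iteration 2: components of {Cap} -> Ring = 3*5 = 15.
Iteration 3: components of {Ring} -> Frame = 15*2 = 30.
Iteration 4: components of {Frame} -> Cover = 30*5 = 150, Widget = 30*5 = 150.
Iteration 5: no further components; recursion stops.
SUM(amt) = 1 + 3 + 15 + 30 + 150 + 150 = 349.

349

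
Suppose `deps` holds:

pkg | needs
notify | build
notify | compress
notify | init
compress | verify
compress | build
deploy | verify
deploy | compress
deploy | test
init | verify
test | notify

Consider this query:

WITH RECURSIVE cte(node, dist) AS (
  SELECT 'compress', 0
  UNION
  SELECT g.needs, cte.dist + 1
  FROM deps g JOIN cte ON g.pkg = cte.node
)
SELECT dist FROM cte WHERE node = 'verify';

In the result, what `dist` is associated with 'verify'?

Base: (compress, dist=0).
Iteration 1: edges from {compress} -> (build, dist=1), (verify, dist=1).
Iteration 2: no outgoing edges from {build,verify}; recursion stops.

1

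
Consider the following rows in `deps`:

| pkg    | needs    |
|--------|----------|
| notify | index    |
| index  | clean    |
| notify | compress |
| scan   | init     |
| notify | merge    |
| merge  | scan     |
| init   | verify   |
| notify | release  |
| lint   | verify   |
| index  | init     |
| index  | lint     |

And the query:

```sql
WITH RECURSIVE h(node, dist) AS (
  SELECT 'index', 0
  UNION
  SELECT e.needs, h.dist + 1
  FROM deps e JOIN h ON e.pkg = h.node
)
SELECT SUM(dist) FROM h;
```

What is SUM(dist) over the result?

5

Base: (index, dist=0).
Iteration 1: edges from {index} -> (clean, dist=1), (init, dist=1), (lint, dist=1).
Iteration 2: edges from {clean,init,lint} -> (verify, dist=2). [UNION drops 1 duplicate row(s)]
Iteration 3: no outgoing edges from {verify}; recursion stops.
SUM(dist) = 0 + 1 + 1 + 1 + 2 = 5.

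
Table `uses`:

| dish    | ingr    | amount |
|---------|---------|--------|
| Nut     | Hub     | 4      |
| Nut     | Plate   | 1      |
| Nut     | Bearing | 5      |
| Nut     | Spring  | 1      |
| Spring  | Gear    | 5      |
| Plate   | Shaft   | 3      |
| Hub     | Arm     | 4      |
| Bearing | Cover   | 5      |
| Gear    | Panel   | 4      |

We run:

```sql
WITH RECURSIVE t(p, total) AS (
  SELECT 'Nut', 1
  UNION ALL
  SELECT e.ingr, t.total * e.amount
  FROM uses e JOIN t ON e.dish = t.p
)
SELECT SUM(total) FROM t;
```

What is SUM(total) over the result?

Base: (Nut, total=1).
Iteration 1: components of {Nut} -> Bearing = 1*5 = 5, Hub = 1*4 = 4, Plate = 1*1 = 1, Spring = 1*1 = 1.
Iteration 2: components of {Bearing,Hub,Plate,Spring} -> Arm = 4*4 = 16, Cover = 5*5 = 25, Gear = 1*5 = 5, Shaft = 1*3 = 3.
Iteration 3: components of {Arm,Cover,Gear,Shaft} -> Panel = 5*4 = 20.
Iteration 4: no further components; recursion stops.
SUM(total) = 1 + 4 + 1 + 5 + 1 + 16 + 3 + 25 + 5 + 20 = 81.

81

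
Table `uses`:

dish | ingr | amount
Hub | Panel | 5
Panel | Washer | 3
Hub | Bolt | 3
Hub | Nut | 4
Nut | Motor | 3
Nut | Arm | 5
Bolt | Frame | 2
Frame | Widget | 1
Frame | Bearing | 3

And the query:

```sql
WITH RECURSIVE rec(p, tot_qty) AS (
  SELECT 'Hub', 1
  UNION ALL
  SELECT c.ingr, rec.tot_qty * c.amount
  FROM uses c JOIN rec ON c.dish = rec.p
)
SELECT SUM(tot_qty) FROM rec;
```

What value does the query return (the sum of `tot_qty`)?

Base: (Hub, tot_qty=1).
Iteration 1: components of {Hub} -> Bolt = 1*3 = 3, Nut = 1*4 = 4, Panel = 1*5 = 5.
Iteration 2: components of {Bolt,Nut,Panel} -> Arm = 4*5 = 20, Frame = 3*2 = 6, Motor = 4*3 = 12, Washer = 5*3 = 15.
Iteration 3: components of {Arm,Frame,Motor,Washer} -> Bearing = 6*3 = 18, Widget = 6*1 = 6.
Iteration 4: no further components; recursion stops.
SUM(tot_qty) = 1 + 5 + 3 + 4 + 15 + 6 + 12 + 20 + 6 + 18 = 90.

90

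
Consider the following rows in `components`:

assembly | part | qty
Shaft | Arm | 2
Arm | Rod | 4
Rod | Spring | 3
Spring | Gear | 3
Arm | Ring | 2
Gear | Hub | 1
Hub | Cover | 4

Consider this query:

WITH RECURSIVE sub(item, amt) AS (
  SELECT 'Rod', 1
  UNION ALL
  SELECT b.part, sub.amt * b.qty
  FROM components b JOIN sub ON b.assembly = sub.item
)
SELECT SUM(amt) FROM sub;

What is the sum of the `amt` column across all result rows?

Base: (Rod, amt=1).
Iteration 1: components of {Rod} -> Spring = 1*3 = 3.
Iteration 2: components of {Spring} -> Gear = 3*3 = 9.
Iteration 3: components of {Gear} -> Hub = 9*1 = 9.
Iteration 4: components of {Hub} -> Cover = 9*4 = 36.
Iteration 5: no further components; recursion stops.
SUM(amt) = 1 + 3 + 9 + 9 + 36 = 58.

58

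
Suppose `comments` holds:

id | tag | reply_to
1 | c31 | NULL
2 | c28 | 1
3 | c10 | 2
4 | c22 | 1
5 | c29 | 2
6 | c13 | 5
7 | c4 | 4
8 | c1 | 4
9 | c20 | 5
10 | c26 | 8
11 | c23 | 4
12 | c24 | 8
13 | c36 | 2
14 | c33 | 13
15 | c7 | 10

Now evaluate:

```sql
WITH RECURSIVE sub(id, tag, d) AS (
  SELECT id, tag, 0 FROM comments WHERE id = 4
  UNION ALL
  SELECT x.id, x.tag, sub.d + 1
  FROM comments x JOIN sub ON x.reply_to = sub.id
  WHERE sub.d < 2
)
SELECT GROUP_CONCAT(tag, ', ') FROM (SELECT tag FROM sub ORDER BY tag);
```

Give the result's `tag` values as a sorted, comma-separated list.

c1, c22, c23, c24, c26, c4

Base: id=4 (c22) at d 0.
Iteration 1: rows with reply_to in {4} -> c4 (id 7, d 1), c1 (id 8, d 1), c23 (id 11, d 1).
Iteration 2: rows with reply_to in {7,8,11} -> c26 (id 10, d 2), c24 (id 12, d 2).
Iteration 3: d < 2 fails for all current rows; recursion stops.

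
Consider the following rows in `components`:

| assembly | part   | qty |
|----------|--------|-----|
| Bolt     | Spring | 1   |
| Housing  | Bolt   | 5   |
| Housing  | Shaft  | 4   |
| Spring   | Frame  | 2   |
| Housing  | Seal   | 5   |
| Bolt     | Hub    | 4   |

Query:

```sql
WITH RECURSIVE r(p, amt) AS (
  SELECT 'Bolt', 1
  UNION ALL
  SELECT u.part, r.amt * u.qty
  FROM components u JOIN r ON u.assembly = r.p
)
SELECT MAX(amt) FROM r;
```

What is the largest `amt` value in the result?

4

Base: (Bolt, amt=1).
Iteration 1: components of {Bolt} -> Hub = 1*4 = 4, Spring = 1*1 = 1.
Iteration 2: components of {Hub,Spring} -> Frame = 1*2 = 2.
Iteration 3: no further components; recursion stops.
amt values: 1, 4, 1, 2; the maximum is 4.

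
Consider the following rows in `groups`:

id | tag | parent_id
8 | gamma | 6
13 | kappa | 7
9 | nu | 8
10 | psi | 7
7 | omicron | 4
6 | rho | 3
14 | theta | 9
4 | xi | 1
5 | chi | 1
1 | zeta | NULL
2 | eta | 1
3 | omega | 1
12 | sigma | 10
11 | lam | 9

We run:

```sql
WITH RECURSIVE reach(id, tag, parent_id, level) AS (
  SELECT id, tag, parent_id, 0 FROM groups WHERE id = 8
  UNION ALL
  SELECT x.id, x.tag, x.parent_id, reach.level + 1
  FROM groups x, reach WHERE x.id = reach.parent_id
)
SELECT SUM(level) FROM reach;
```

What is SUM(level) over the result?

6

Base: id=8 (gamma), parent_id=6, level 0.
Iteration 1: join on id=6 -> rho (id 6, parent_id=3, level 1).
Iteration 2: join on id=3 -> omega (id 3, parent_id=1, level 2).
Iteration 3: join on id=1 -> zeta (id 1, parent_id=NULL, level 3).
Iteration 4: parent_id is NULL; no match; recursion stops.
SUM(level) = 0 + 1 + 2 + 3 = 6.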